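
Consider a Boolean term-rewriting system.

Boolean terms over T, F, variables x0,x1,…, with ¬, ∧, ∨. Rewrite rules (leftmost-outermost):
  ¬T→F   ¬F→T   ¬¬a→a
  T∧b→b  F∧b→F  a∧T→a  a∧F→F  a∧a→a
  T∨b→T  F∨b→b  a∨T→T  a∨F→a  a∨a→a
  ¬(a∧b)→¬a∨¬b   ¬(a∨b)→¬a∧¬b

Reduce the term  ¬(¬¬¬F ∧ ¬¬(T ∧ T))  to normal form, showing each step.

Answer: normal form = F  (in 8 steps)

Derivation:
  start: ¬(¬¬¬F ∧ ¬¬(T ∧ T))
  →1  ¬¬¬¬F ∨ ¬¬¬(T ∧ T)
  →2  ¬¬F ∨ ¬¬¬(T ∧ T)
  →3  F ∨ ¬¬¬(T ∧ T)
  →4  ¬¬¬(T ∧ T)
  →5  ¬(T ∧ T)
  →6  ¬T ∨ ¬T
  →7  ¬T
  →8  F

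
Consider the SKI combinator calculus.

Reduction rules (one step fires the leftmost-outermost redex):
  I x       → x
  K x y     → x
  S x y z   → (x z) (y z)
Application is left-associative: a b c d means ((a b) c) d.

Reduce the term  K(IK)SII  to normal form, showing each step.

Answer: normal form = I  (in 3 steps)

Derivation:
  start: K(IK)SII
  →1  IKII
  →2  KII
  →3  I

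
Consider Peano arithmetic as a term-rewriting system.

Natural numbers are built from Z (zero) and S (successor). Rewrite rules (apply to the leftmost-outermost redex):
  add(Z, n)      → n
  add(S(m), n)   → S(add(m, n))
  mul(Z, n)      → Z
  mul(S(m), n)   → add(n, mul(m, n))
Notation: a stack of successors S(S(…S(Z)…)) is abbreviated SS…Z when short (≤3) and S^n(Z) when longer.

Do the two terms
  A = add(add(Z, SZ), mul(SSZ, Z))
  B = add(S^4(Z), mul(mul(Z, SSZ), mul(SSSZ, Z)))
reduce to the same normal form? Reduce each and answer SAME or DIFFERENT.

Answer: DIFFERENT — A ⇓ SZ, B ⇓ S^4(Z)

Working:
Term A:
  start: add(add(Z, SZ), mul(SSZ, Z))
  step 1: add(SZ, mul(SSZ, Z))
  step 2: S(add(Z, mul(SSZ, Z)))
  step 3: S(mul(SSZ, Z))
  step 4: S(add(Z, mul(SZ, Z)))
  step 5: S(mul(SZ, Z))
  step 6: S(add(Z, mul(Z, Z)))
  step 7: S(mul(Z, Z))
  step 8: SZ

Term B:
  start: add(S^4(Z), mul(mul(Z, SSZ), mul(SSSZ, Z)))
  step 1: S(add(SSSZ, mul(mul(Z, SSZ), mul(SSSZ, Z))))
  step 2: S(S(add(SSZ, mul(mul(Z, SSZ), mul(SSSZ, Z)))))
  step 3: S(S(S(add(SZ, mul(mul(Z, SSZ), mul(SSSZ, Z))))))
  step 4: S(S(S(S(add(Z, mul(mul(Z, SSZ), mul(SSSZ, Z)))))))
  step 5: S(S(S(S(mul(mul(Z, SSZ), mul(SSSZ, Z))))))
  step 6: S(S(S(S(mul(Z, mul(SSSZ, Z))))))
  step 7: S^4(Z)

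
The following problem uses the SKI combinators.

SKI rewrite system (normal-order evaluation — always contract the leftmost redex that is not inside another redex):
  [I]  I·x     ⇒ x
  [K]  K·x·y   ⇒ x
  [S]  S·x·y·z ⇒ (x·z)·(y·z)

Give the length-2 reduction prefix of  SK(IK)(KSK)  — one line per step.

  start: SK(IK)(KSK)
  [1] K(KSK)(IK(KSK))
  [2] KSK

Answer: after 2 steps: KSK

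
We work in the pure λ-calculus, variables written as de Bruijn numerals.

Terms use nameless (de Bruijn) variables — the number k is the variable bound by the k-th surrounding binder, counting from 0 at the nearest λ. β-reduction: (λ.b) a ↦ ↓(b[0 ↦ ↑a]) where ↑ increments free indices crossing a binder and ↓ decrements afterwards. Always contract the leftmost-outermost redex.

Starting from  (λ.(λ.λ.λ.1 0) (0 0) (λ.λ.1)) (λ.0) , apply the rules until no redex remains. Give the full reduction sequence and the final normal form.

Answer: normal form = λ.λ.1  (in 4 steps)

Working:
  start: (λ.(λ.λ.λ.1 0) (0 0) (λ.λ.1)) (λ.0)
  step 1: (λ.λ.λ.1 0) ((λ.0) (λ.0)) (λ.λ.1)
  step 2: (λ.λ.1 0) (λ.λ.1)
  step 3: λ.(λ.λ.1) 0
  step 4: λ.λ.1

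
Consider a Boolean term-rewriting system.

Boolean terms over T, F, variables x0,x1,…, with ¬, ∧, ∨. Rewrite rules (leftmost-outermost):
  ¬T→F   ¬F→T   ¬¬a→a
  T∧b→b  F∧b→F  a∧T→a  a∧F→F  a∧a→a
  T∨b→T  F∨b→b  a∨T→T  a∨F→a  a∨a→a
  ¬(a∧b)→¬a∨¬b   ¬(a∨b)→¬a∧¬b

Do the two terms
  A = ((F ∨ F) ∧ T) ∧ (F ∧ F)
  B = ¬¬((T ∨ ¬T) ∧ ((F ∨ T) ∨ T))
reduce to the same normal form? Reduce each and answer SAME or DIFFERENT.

Term A:
  start: ((F ∨ F) ∧ T) ∧ (F ∧ F)
  →1  (F ∨ F) ∧ (F ∧ F)
  →2  F ∧ (F ∧ F)
  →3  F

Term B:
  start: ¬¬((T ∨ ¬T) ∧ ((F ∨ T) ∨ T))
  →1  (T ∨ ¬T) ∧ ((F ∨ T) ∨ T)
  →2  T ∧ ((F ∨ T) ∨ T)
  →3  (F ∨ T) ∨ T
  →4  T

Answer: DIFFERENT — A ⇓ F, B ⇓ T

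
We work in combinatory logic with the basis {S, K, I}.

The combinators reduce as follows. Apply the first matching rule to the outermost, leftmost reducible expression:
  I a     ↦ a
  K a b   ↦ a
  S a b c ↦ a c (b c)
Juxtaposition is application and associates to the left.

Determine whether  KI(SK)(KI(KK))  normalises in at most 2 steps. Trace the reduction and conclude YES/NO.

  start: KI(SK)(KI(KK))
  →1  I(KI(KK))
  →2  KI(KK)

Answer: NO — after 2 steps the term is KI(KK), not yet normal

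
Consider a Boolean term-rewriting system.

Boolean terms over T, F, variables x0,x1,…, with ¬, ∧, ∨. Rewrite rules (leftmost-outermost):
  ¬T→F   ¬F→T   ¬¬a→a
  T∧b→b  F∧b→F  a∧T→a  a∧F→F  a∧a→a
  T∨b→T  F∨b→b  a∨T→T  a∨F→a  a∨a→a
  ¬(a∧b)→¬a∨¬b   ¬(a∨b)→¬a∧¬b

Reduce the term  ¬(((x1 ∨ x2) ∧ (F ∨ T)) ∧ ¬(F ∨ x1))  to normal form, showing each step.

  start: ¬(((x1 ∨ x2) ∧ (F ∨ T)) ∧ ¬(F ∨ x1))
  step 1: ¬((x1 ∨ x2) ∧ (F ∨ T)) ∨ ¬¬(F ∨ x1)
  step 2: (¬(x1 ∨ x2) ∨ ¬(F ∨ T)) ∨ ¬¬(F ∨ x1)
  step 3: ((¬x1 ∧ ¬x2) ∨ ¬(F ∨ T)) ∨ ¬¬(F ∨ x1)
  step 4: ((¬x1 ∧ ¬x2) ∨ (¬F ∧ ¬T)) ∨ ¬¬(F ∨ x1)
  step 5: ((¬x1 ∧ ¬x2) ∨ (T ∧ ¬T)) ∨ ¬¬(F ∨ x1)
  step 6: ((¬x1 ∧ ¬x2) ∨ ¬T) ∨ ¬¬(F ∨ x1)
  step 7: ((¬x1 ∧ ¬x2) ∨ F) ∨ ¬¬(F ∨ x1)
  step 8: (¬x1 ∧ ¬x2) ∨ ¬¬(F ∨ x1)
  step 9: (¬x1 ∧ ¬x2) ∨ (F ∨ x1)
  step 10: (¬x1 ∧ ¬x2) ∨ x1

Answer: normal form = (¬x1 ∧ ¬x2) ∨ x1  (in 10 steps)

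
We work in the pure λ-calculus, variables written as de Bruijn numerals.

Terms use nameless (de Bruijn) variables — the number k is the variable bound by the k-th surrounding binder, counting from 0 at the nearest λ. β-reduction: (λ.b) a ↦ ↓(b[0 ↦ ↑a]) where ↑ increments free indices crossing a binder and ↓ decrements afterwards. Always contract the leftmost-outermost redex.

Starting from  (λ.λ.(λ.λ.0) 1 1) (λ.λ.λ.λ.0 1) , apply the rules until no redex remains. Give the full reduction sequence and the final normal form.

  start: (λ.λ.(λ.λ.0) 1 1) (λ.λ.λ.λ.0 1)
  [1] λ.(λ.λ.0) (λ.λ.λ.λ.0 1) (λ.λ.λ.λ.0 1)
  [2] λ.(λ.0) (λ.λ.λ.λ.0 1)
  [3] λ.λ.λ.λ.λ.0 1

Answer: normal form = λ.λ.λ.λ.λ.0 1  (in 3 steps)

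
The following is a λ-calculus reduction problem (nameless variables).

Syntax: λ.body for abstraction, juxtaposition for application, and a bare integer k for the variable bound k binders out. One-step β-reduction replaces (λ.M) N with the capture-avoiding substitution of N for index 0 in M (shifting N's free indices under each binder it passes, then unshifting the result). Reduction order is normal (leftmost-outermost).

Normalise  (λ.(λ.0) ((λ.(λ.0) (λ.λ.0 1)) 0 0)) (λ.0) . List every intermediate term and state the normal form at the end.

  start: (λ.(λ.0) ((λ.(λ.0) (λ.λ.0 1)) 0 0)) (λ.0)
  →1  (λ.0) ((λ.(λ.0) (λ.λ.0 1)) (λ.0) (λ.0))
  →2  (λ.(λ.0) (λ.λ.0 1)) (λ.0) (λ.0)
  →3  (λ.0) (λ.λ.0 1) (λ.0)
  →4  (λ.λ.0 1) (λ.0)
  →5  λ.0 (λ.0)

Answer: normal form = λ.0 (λ.0)  (in 5 steps)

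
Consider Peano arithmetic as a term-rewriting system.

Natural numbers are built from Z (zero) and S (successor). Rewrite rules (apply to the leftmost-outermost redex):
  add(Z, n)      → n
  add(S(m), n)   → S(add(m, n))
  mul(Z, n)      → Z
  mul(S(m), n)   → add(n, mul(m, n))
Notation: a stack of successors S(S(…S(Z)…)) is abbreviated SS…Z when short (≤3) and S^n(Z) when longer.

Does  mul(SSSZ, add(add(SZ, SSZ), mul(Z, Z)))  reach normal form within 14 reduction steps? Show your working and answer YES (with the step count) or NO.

  start: mul(SSSZ, add(add(SZ, SSZ), mul(Z, Z)))
  step 1: add(add(add(SZ, SSZ), mul(Z, Z)), mul(SSZ, add(add(SZ, SSZ), mul(Z, Z))))
  step 2: add(add(S(add(Z, SSZ)), mul(Z, Z)), mul(SSZ, add(add(SZ, SSZ), mul(Z, Z))))
  step 3: add(S(add(add(Z, SSZ), mul(Z, Z))), mul(SSZ, add(add(SZ, SSZ), mul(Z, Z))))
  step 4: S(add(add(add(Z, SSZ), mul(Z, Z)), mul(SSZ, add(add(SZ, SSZ), mul(Z, Z)))))
  step 5: S(add(add(SSZ, mul(Z, Z)), mul(SSZ, add(add(SZ, SSZ), mul(Z, Z)))))
  step 6: S(add(S(add(SZ, mul(Z, Z))), mul(SSZ, add(add(SZ, SSZ), mul(Z, Z)))))
  step 7: S(S(add(add(SZ, mul(Z, Z)), mul(SSZ, add(add(SZ, SSZ), mul(Z, Z))))))
  step 8: S(S(add(S(add(Z, mul(Z, Z))), mul(SSZ, add(add(SZ, SSZ), mul(Z, Z))))))
  step 9: S(S(S(add(add(Z, mul(Z, Z)), mul(SSZ, add(add(SZ, SSZ), mul(Z, Z)))))))
  step 10: S(S(S(add(mul(Z, Z), mul(SSZ, add(add(SZ, SSZ), mul(Z, Z)))))))
  step 11: S(S(S(add(Z, mul(SSZ, add(add(SZ, SSZ), mul(Z, Z)))))))
  step 12: S(S(S(mul(SSZ, add(add(SZ, SSZ), mul(Z, Z))))))
  step 13: S(S(S(add(add(add(SZ, SSZ), mul(Z, Z)), mul(SZ, add(add(SZ, SSZ), mul(Z, Z)))))))
  step 14: S(S(S(add(add(S(add(Z, SSZ)), mul(Z, Z)), mul(SZ, add(add(SZ, SSZ), mul(Z, Z)))))))

Answer: NO — after 14 steps the term is S(S(S(add(add(S(add(Z, SSZ)), mul(Z, Z)), mul(SZ, add(add(SZ, SSZ), mul(Z, Z))))))), not yet normal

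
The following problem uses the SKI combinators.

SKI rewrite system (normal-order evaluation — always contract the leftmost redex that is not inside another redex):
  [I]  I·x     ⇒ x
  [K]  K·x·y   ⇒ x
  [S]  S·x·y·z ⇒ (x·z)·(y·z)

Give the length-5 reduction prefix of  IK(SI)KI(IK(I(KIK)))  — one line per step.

  start: IK(SI)KI(IK(I(KIK)))
  [1] K(SI)KI(IK(I(KIK)))
  [2] SII(IK(I(KIK)))
  [3] I(IK(I(KIK)))(I(IK(I(KIK))))
  [4] IK(I(KIK))(I(IK(I(KIK))))
  [5] K(I(KIK))(I(IK(I(KIK))))

Answer: after 5 steps: K(I(KIK))(I(IK(I(KIK))))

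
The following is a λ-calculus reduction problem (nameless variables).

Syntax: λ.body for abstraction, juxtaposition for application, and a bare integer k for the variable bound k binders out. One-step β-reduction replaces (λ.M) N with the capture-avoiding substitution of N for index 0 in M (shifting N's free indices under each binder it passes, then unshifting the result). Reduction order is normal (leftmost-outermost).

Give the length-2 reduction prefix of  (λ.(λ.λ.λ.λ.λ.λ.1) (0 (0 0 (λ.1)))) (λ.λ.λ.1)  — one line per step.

  start: (λ.(λ.λ.λ.λ.λ.λ.1) (0 (0 0 (λ.1)))) (λ.λ.λ.1)
  →1  (λ.λ.λ.λ.λ.λ.1) ((λ.λ.λ.1) ((λ.λ.λ.1) (λ.λ.λ.1) (λ.λ.λ.λ.1)))
  →2  λ.λ.λ.λ.λ.1

Answer: after 2 steps: λ.λ.λ.λ.λ.1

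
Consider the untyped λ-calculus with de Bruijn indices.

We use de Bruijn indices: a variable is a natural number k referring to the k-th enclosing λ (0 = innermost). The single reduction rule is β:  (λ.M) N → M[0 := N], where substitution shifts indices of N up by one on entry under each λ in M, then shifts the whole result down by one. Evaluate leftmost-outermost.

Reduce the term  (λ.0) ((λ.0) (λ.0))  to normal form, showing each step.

Answer: normal form = λ.0  (in 2 steps)

Reduction:
  start: (λ.0) ((λ.0) (λ.0))
  →1  (λ.0) (λ.0)
  →2  λ.0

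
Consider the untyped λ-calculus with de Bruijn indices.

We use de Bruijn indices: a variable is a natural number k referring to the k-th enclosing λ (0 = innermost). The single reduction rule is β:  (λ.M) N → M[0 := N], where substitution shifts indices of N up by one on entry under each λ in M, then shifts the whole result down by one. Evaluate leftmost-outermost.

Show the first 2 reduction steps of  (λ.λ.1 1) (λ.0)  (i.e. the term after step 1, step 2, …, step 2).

  start: (λ.λ.1 1) (λ.0)
  →1  λ.(λ.0) (λ.0)
  →2  λ.λ.0

Answer: after 2 steps: λ.λ.0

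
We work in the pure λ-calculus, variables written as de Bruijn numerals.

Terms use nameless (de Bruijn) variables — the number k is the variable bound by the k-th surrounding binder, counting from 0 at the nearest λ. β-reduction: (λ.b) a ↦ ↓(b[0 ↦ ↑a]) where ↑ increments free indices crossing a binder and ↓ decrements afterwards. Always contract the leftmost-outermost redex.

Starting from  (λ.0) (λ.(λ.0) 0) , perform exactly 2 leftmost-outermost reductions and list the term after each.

  start: (λ.0) (λ.(λ.0) 0)
  [1] λ.(λ.0) 0
  [2] λ.0

Answer: after 2 steps: λ.0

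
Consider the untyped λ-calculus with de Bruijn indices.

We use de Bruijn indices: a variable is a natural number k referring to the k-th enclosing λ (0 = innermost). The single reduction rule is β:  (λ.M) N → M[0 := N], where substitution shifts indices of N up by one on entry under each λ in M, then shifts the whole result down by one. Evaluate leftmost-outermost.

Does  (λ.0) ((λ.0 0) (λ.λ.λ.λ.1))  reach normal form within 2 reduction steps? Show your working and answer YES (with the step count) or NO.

  start: (λ.0) ((λ.0 0) (λ.λ.λ.λ.1))
  →1  (λ.0 0) (λ.λ.λ.λ.1)
  →2  (λ.λ.λ.λ.1) (λ.λ.λ.λ.1)

Answer: NO — after 2 steps the term is (λ.λ.λ.λ.1) (λ.λ.λ.λ.1), not yet normal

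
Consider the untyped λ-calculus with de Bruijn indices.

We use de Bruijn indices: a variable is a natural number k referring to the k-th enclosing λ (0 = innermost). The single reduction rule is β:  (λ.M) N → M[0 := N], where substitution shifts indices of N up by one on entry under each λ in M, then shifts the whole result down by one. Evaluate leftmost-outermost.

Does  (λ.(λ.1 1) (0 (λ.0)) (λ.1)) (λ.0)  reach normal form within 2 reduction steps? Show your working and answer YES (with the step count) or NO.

Answer: NO — after 2 steps the term is (λ.0) (λ.0) (λ.λ.0), not yet normal

Working:
  start: (λ.(λ.1 1) (0 (λ.0)) (λ.1)) (λ.0)
  step 1: (λ.(λ.0) (λ.0)) ((λ.0) (λ.0)) (λ.λ.0)
  step 2: (λ.0) (λ.0) (λ.λ.0)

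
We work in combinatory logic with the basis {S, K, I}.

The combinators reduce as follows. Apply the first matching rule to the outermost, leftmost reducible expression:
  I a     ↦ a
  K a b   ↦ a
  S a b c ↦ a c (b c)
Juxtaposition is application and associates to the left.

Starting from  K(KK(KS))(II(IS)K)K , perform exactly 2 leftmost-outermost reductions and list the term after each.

Answer: after 2 steps: KK

Derivation:
  start: K(KK(KS))(II(IS)K)K
  [1] KK(KS)K
  [2] KK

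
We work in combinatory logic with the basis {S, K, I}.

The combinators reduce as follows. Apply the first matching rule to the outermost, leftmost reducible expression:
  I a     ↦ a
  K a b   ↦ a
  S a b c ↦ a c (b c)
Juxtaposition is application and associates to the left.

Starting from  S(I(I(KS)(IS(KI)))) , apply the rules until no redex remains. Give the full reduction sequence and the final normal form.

Answer: normal form = SS  (in 3 steps)

Derivation:
  start: S(I(I(KS)(IS(KI))))
  [1] S(I(KS)(IS(KI)))
  [2] S(KS(IS(KI)))
  [3] SS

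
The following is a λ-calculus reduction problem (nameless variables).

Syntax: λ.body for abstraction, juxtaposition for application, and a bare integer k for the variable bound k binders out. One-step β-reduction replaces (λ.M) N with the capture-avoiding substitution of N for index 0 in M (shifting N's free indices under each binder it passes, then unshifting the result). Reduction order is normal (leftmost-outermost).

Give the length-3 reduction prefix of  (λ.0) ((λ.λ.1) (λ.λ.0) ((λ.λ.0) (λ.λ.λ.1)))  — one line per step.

Answer: after 3 steps: λ.λ.0

Reduction:
  start: (λ.0) ((λ.λ.1) (λ.λ.0) ((λ.λ.0) (λ.λ.λ.1)))
  step 1: (λ.λ.1) (λ.λ.0) ((λ.λ.0) (λ.λ.λ.1))
  step 2: (λ.λ.λ.0) ((λ.λ.0) (λ.λ.λ.1))
  step 3: λ.λ.0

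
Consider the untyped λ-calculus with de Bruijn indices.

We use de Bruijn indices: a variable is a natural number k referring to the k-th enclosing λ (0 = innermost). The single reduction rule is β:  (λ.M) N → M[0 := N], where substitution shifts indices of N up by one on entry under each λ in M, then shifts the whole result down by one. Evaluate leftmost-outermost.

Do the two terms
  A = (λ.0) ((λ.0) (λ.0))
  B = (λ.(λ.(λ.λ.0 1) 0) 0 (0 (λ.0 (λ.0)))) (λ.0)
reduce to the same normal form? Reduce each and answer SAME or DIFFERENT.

Answer: SAME — A ⇓ λ.0, B ⇓ λ.0

Derivation:
Term A:
  start: (λ.0) ((λ.0) (λ.0))
  [1] (λ.0) (λ.0)
  [2] λ.0

Term B:
  start: (λ.(λ.(λ.λ.0 1) 0) 0 (0 (λ.0 (λ.0)))) (λ.0)
  [1] (λ.(λ.λ.0 1) 0) (λ.0) ((λ.0) (λ.0 (λ.0)))
  [2] (λ.λ.0 1) (λ.0) ((λ.0) (λ.0 (λ.0)))
  [3] (λ.0 (λ.0)) ((λ.0) (λ.0 (λ.0)))
  [4] (λ.0) (λ.0 (λ.0)) (λ.0)
  [5] (λ.0 (λ.0)) (λ.0)
  [6] (λ.0) (λ.0)
  [7] λ.0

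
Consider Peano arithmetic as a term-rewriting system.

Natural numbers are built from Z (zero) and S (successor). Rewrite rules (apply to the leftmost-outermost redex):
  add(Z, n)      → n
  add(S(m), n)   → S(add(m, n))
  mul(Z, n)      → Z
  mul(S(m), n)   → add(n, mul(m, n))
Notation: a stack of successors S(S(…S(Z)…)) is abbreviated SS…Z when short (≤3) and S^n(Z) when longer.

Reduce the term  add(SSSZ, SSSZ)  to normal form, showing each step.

  start: add(SSSZ, SSSZ)
  step 1: S(add(SSZ, SSSZ))
  step 2: S(S(add(SZ, SSSZ)))
  step 3: S(S(S(add(Z, SSSZ))))
  step 4: S^6(Z)

Answer: normal form = S^6(Z)  (in 4 steps)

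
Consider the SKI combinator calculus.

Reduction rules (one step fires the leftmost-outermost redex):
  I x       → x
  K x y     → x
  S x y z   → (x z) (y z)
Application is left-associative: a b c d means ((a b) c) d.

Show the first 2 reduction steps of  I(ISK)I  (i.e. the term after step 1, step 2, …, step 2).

  start: I(ISK)I
  →1  ISKI
  →2  SKI

Answer: after 2 steps: SKI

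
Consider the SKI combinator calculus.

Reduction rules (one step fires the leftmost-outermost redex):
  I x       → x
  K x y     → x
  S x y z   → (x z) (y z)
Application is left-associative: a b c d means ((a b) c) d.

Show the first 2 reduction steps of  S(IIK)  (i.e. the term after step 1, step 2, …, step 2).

  start: S(IIK)
  [1] S(IK)
  [2] SK

Answer: after 2 steps: SK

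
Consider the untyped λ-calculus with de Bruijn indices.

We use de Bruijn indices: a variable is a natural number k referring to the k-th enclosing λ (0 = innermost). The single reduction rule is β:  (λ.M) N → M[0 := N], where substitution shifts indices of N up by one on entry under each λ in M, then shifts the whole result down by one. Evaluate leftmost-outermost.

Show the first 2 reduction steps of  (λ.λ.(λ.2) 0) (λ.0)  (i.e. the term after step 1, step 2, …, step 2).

  start: (λ.λ.(λ.2) 0) (λ.0)
  →1  λ.(λ.λ.0) 0
  →2  λ.λ.0

Answer: after 2 steps: λ.λ.0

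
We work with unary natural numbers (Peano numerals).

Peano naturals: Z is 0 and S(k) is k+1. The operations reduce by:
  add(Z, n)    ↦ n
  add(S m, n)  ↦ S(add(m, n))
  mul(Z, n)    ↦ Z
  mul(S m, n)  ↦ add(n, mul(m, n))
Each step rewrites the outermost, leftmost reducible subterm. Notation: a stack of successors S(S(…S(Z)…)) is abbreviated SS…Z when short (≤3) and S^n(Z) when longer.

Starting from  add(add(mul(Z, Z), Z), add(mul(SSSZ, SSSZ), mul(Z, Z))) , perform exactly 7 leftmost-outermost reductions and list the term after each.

  start: add(add(mul(Z, Z), Z), add(mul(SSSZ, SSSZ), mul(Z, Z)))
  [1] add(add(Z, Z), add(mul(SSSZ, SSSZ), mul(Z, Z)))
  [2] add(Z, add(mul(SSSZ, SSSZ), mul(Z, Z)))
  [3] add(mul(SSSZ, SSSZ), mul(Z, Z))
  [4] add(add(SSSZ, mul(SSZ, SSSZ)), mul(Z, Z))
  [5] add(S(add(SSZ, mul(SSZ, SSSZ))), mul(Z, Z))
  [6] S(add(add(SSZ, mul(SSZ, SSSZ)), mul(Z, Z)))
  [7] S(add(S(add(SZ, mul(SSZ, SSSZ))), mul(Z, Z)))

Answer: after 7 steps: S(add(S(add(SZ, mul(SSZ, SSSZ))), mul(Z, Z)))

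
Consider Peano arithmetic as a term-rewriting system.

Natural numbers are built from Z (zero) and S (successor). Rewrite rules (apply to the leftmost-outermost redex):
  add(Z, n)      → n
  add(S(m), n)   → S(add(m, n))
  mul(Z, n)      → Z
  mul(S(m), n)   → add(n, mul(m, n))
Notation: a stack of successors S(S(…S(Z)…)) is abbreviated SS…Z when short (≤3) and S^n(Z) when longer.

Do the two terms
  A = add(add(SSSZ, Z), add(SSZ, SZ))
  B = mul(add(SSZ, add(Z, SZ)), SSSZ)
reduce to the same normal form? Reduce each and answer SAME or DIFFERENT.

Answer: DIFFERENT — A ⇓ S^6(Z), B ⇓ S^9(Z)

Reduction:
Term A:
  start: add(add(SSSZ, Z), add(SSZ, SZ))
  step 1: add(S(add(SSZ, Z)), add(SSZ, SZ))
  step 2: S(add(add(SSZ, Z), add(SSZ, SZ)))
  step 3: S(add(S(add(SZ, Z)), add(SSZ, SZ)))
  step 4: S(S(add(add(SZ, Z), add(SSZ, SZ))))
  step 5: S(S(add(S(add(Z, Z)), add(SSZ, SZ))))
  step 6: S(S(S(add(add(Z, Z), add(SSZ, SZ)))))
  step 7: S(S(S(add(Z, add(SSZ, SZ)))))
  step 8: S(S(S(add(SSZ, SZ))))
  step 9: S(S(S(S(add(SZ, SZ)))))
  step 10: S(S(S(S(S(add(Z, SZ))))))
  step 11: S^6(Z)

Term B:
  start: mul(add(SSZ, add(Z, SZ)), SSSZ)
  step 1: mul(S(add(SZ, add(Z, SZ))), SSSZ)
  step 2: add(SSSZ, mul(add(SZ, add(Z, SZ)), SSSZ))
  step 3: S(add(SSZ, mul(add(SZ, add(Z, SZ)), SSSZ)))
  step 4: S(S(add(SZ, mul(add(SZ, add(Z, SZ)), SSSZ))))
  step 5: S(S(S(add(Z, mul(add(SZ, add(Z, SZ)), SSSZ)))))
  step 6: S(S(S(mul(add(SZ, add(Z, SZ)), SSSZ))))
  step 7: S(S(S(mul(S(add(Z, add(Z, SZ))), SSSZ))))
  step 8: S(S(S(add(SSSZ, mul(add(Z, add(Z, SZ)), SSSZ)))))
  step 9: S(S(S(S(add(SSZ, mul(add(Z, add(Z, SZ)), SSSZ))))))
  step 10: S(S(S(S(S(add(SZ, mul(add(Z, add(Z, SZ)), SSSZ)))))))
  step 11: S(S(S(S(S(S(add(Z, mul(add(Z, add(Z, SZ)), SSSZ))))))))
  step 12: S(S(S(S(S(S(mul(add(Z, add(Z, SZ)), SSSZ)))))))
  step 13: S(S(S(S(S(S(mul(add(Z, SZ), SSSZ)))))))
  step 14: S(S(S(S(S(S(mul(SZ, SSSZ)))))))
  step 15: S(S(S(S(S(S(add(SSSZ, mul(Z, SSSZ))))))))
  step 16: S(S(S(S(S(S(S(add(SSZ, mul(Z, SSSZ)))))))))
  step 17: S(S(S(S(S(S(S(S(add(SZ, mul(Z, SSSZ))))))))))
  step 18: S(S(S(S(S(S(S(S(S(add(Z, mul(Z, SSSZ)))))))))))
  step 19: S(S(S(S(S(S(S(S(S(mul(Z, SSSZ))))))))))
  step 20: S^9(Z)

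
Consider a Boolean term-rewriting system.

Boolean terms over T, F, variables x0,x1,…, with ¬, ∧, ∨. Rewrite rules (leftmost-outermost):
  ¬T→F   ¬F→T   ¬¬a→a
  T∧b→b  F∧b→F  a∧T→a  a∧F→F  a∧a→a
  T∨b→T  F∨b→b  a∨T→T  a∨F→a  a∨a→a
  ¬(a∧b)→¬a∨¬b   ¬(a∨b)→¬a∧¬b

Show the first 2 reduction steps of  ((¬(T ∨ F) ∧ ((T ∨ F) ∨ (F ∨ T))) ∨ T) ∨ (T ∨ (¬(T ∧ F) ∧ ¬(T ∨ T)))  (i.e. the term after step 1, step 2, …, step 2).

Answer: after 2 steps: T

Derivation:
  start: ((¬(T ∨ F) ∧ ((T ∨ F) ∨ (F ∨ T))) ∨ T) ∨ (T ∨ (¬(T ∧ F) ∧ ¬(T ∨ T)))
  [1] T ∨ (T ∨ (¬(T ∧ F) ∧ ¬(T ∨ T)))
  [2] T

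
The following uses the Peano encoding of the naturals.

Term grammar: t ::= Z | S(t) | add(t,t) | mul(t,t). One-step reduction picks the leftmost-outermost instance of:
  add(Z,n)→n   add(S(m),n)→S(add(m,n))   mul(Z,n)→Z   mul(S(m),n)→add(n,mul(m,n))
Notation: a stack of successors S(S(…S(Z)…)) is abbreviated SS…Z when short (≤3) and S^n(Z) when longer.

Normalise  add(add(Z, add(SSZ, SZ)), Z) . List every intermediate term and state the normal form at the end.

Answer: normal form = SSSZ  (in 8 steps)

Derivation:
  start: add(add(Z, add(SSZ, SZ)), Z)
  [1] add(add(SSZ, SZ), Z)
  [2] add(S(add(SZ, SZ)), Z)
  [3] S(add(add(SZ, SZ), Z))
  [4] S(add(S(add(Z, SZ)), Z))
  [5] S(S(add(add(Z, SZ), Z)))
  [6] S(S(add(SZ, Z)))
  [7] S(S(S(add(Z, Z))))
  [8] SSSZ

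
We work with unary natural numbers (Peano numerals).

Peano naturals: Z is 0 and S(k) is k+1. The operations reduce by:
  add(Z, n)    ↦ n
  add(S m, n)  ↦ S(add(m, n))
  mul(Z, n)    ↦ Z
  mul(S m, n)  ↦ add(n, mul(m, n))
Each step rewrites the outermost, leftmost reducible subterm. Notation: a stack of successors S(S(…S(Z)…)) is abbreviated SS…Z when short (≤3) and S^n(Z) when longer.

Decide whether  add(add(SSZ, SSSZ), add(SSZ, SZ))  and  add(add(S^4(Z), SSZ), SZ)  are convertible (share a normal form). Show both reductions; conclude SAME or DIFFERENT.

Term A:
  start: add(add(SSZ, SSSZ), add(SSZ, SZ))
  [1] add(S(add(SZ, SSSZ)), add(SSZ, SZ))
  [2] S(add(add(SZ, SSSZ), add(SSZ, SZ)))
  [3] S(add(S(add(Z, SSSZ)), add(SSZ, SZ)))
  [4] S(S(add(add(Z, SSSZ), add(SSZ, SZ))))
  [5] S(S(add(SSSZ, add(SSZ, SZ))))
  [6] S(S(S(add(SSZ, add(SSZ, SZ)))))
  [7] S(S(S(S(add(SZ, add(SSZ, SZ))))))
  [8] S(S(S(S(S(add(Z, add(SSZ, SZ)))))))
  [9] S(S(S(S(S(add(SSZ, SZ))))))
  [10] S(S(S(S(S(S(add(SZ, SZ)))))))
  [11] S(S(S(S(S(S(S(add(Z, SZ))))))))
  [12] S^8(Z)

Term B:
  start: add(add(S^4(Z), SSZ), SZ)
  [1] add(S(add(SSSZ, SSZ)), SZ)
  [2] S(add(add(SSSZ, SSZ), SZ))
  [3] S(add(S(add(SSZ, SSZ)), SZ))
  [4] S(S(add(add(SSZ, SSZ), SZ)))
  [5] S(S(add(S(add(SZ, SSZ)), SZ)))
  [6] S(S(S(add(add(SZ, SSZ), SZ))))
  [7] S(S(S(add(S(add(Z, SSZ)), SZ))))
  [8] S(S(S(S(add(add(Z, SSZ), SZ)))))
  [9] S(S(S(S(add(SSZ, SZ)))))
  [10] S(S(S(S(S(add(SZ, SZ))))))
  [11] S(S(S(S(S(S(add(Z, SZ)))))))
  [12] S^7(Z)

Answer: DIFFERENT — A ⇓ S^8(Z), B ⇓ S^7(Z)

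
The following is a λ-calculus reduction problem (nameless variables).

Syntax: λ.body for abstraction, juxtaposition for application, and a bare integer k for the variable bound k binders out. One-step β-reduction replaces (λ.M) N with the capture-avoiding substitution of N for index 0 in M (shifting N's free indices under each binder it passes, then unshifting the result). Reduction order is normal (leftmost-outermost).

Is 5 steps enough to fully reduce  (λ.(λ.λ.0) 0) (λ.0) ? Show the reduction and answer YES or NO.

  start: (λ.(λ.λ.0) 0) (λ.0)
  [1] (λ.λ.0) (λ.0)
  [2] λ.0

Answer: YES — reaches normal form λ.0 in 2 ≤ 5 steps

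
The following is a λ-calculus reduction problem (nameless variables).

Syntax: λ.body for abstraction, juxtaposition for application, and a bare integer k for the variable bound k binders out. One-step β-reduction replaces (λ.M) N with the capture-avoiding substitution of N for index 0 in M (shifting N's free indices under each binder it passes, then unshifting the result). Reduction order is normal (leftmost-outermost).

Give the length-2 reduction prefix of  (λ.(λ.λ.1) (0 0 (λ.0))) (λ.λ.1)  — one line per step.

  start: (λ.(λ.λ.1) (0 0 (λ.0))) (λ.λ.1)
  →1  (λ.λ.1) ((λ.λ.1) (λ.λ.1) (λ.0))
  →2  λ.(λ.λ.1) (λ.λ.1) (λ.0)

Answer: after 2 steps: λ.(λ.λ.1) (λ.λ.1) (λ.0)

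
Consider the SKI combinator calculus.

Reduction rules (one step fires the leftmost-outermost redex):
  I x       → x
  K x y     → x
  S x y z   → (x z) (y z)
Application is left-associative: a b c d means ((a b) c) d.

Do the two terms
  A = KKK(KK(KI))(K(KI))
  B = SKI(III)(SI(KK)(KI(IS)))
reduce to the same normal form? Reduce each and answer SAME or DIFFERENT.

Term A:
  start: KKK(KK(KI))(K(KI))
  →1  K(KK(KI))(K(KI))
  →2  KK(KI)
  →3  K

Term B:
  start: SKI(III)(SI(KK)(KI(IS)))
  →1  K(III)(I(III))(SI(KK)(KI(IS)))
  →2  III(SI(KK)(KI(IS)))
  →3  II(SI(KK)(KI(IS)))
  →4  I(SI(KK)(KI(IS)))
  →5  SI(KK)(KI(IS))
  →6  I(KI(IS))(KK(KI(IS)))
  →7  KI(IS)(KK(KI(IS)))
  →8  I(KK(KI(IS)))
  →9  KK(KI(IS))
  →10  K

Answer: SAME — A ⇓ K, B ⇓ K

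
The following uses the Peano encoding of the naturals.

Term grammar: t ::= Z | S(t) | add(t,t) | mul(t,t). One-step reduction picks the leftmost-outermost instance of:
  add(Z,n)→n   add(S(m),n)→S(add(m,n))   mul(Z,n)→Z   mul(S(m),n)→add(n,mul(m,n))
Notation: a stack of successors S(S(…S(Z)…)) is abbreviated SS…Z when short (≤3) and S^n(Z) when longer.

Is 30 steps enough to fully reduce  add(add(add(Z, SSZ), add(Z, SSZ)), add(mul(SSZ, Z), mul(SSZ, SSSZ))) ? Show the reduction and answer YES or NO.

Answer: YES — reaches normal form S^10(Z) in 27 ≤ 30 steps

Working:
  start: add(add(add(Z, SSZ), add(Z, SSZ)), add(mul(SSZ, Z), mul(SSZ, SSSZ)))
  →1  add(add(SSZ, add(Z, SSZ)), add(mul(SSZ, Z), mul(SSZ, SSSZ)))
  →2  add(S(add(SZ, add(Z, SSZ))), add(mul(SSZ, Z), mul(SSZ, SSSZ)))
  →3  S(add(add(SZ, add(Z, SSZ)), add(mul(SSZ, Z), mul(SSZ, SSSZ))))
  →4  S(add(S(add(Z, add(Z, SSZ))), add(mul(SSZ, Z), mul(SSZ, SSSZ))))
  →5  S(S(add(add(Z, add(Z, SSZ)), add(mul(SSZ, Z), mul(SSZ, SSSZ)))))
  →6  S(S(add(add(Z, SSZ), add(mul(SSZ, Z), mul(SSZ, SSSZ)))))
  →7  S(S(add(SSZ, add(mul(SSZ, Z), mul(SSZ, SSSZ)))))
  →8  S(S(S(add(SZ, add(mul(SSZ, Z), mul(SSZ, SSSZ))))))
  →9  S(S(S(S(add(Z, add(mul(SSZ, Z), mul(SSZ, SSSZ)))))))
  →10  S(S(S(S(add(mul(SSZ, Z), mul(SSZ, SSSZ))))))
  →11  S(S(S(S(add(add(Z, mul(SZ, Z)), mul(SSZ, SSSZ))))))
  →12  S(S(S(S(add(mul(SZ, Z), mul(SSZ, SSSZ))))))
  →13  S(S(S(S(add(add(Z, mul(Z, Z)), mul(SSZ, SSSZ))))))
  →14  S(S(S(S(add(mul(Z, Z), mul(SSZ, SSSZ))))))
  →15  S(S(S(S(add(Z, mul(SSZ, SSSZ))))))
  →16  S(S(S(S(mul(SSZ, SSSZ)))))
  →17  S(S(S(S(add(SSSZ, mul(SZ, SSSZ))))))
  →18  S(S(S(S(S(add(SSZ, mul(SZ, SSSZ)))))))
  →19  S(S(S(S(S(S(add(SZ, mul(SZ, SSSZ))))))))
  →20  S(S(S(S(S(S(S(add(Z, mul(SZ, SSSZ)))))))))
  →21  S(S(S(S(S(S(S(mul(SZ, SSSZ))))))))
  →22  S(S(S(S(S(S(S(add(SSSZ, mul(Z, SSSZ)))))))))
  →23  S(S(S(S(S(S(S(S(add(SSZ, mul(Z, SSSZ))))))))))
  →24  S(S(S(S(S(S(S(S(S(add(SZ, mul(Z, SSSZ)))))))))))
  →25  S(S(S(S(S(S(S(S(S(S(add(Z, mul(Z, SSSZ))))))))))))
  →26  S(S(S(S(S(S(S(S(S(S(mul(Z, SSSZ)))))))))))
  →27  S^10(Z)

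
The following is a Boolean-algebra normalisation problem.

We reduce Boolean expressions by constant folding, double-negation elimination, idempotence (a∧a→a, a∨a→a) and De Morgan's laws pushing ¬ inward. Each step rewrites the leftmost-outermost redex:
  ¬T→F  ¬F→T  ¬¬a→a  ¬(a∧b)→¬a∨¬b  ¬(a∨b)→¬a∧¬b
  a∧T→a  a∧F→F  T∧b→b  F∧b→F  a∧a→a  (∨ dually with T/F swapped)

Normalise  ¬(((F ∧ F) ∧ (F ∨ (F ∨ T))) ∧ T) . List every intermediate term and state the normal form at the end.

  start: ¬(((F ∧ F) ∧ (F ∨ (F ∨ T))) ∧ T)
  →1  ¬((F ∧ F) ∧ (F ∨ (F ∨ T))) ∨ ¬T
  →2  (¬(F ∧ F) ∨ ¬(F ∨ (F ∨ T))) ∨ ¬T
  →3  ((¬F ∨ ¬F) ∨ ¬(F ∨ (F ∨ T))) ∨ ¬T
  →4  (¬F ∨ ¬(F ∨ (F ∨ T))) ∨ ¬T
  →5  (T ∨ ¬(F ∨ (F ∨ T))) ∨ ¬T
  →6  T ∨ ¬T
  →7  T

Answer: normal form = T  (in 7 steps)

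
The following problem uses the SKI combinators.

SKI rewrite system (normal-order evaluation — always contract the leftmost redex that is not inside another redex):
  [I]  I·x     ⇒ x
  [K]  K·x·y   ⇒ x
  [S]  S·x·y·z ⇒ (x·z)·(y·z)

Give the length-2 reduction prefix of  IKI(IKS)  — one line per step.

  start: IKI(IKS)
  step 1: KI(IKS)
  step 2: I

Answer: after 2 steps: I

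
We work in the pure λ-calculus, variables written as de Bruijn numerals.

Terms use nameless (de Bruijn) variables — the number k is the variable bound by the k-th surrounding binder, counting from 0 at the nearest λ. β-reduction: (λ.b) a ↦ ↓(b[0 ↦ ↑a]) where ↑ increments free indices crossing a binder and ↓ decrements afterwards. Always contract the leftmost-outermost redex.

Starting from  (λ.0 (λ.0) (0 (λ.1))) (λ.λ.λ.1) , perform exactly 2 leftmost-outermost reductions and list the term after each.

Answer: after 2 steps: (λ.λ.1) ((λ.λ.λ.1) (λ.λ.λ.λ.1))

Derivation:
  start: (λ.0 (λ.0) (0 (λ.1))) (λ.λ.λ.1)
  step 1: (λ.λ.λ.1) (λ.0) ((λ.λ.λ.1) (λ.λ.λ.λ.1))
  step 2: (λ.λ.1) ((λ.λ.λ.1) (λ.λ.λ.λ.1))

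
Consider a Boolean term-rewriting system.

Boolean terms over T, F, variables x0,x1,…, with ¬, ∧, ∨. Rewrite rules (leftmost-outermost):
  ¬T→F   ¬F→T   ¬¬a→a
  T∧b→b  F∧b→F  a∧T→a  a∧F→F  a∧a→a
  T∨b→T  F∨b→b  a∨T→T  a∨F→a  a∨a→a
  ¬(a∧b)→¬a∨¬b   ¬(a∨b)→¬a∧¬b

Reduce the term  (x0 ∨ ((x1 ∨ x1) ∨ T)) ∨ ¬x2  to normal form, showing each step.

  start: (x0 ∨ ((x1 ∨ x1) ∨ T)) ∨ ¬x2
  →1  (x0 ∨ T) ∨ ¬x2
  →2  T ∨ ¬x2
  →3  T

Answer: normal form = T  (in 3 steps)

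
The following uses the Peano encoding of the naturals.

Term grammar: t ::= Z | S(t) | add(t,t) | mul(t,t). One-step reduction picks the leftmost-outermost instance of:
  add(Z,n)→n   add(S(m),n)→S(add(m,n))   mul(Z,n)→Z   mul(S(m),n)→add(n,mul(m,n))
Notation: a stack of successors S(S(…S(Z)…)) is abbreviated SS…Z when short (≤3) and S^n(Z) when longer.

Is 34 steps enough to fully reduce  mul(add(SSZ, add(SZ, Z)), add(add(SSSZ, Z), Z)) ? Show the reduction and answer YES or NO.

  start: mul(add(SSZ, add(SZ, Z)), add(add(SSSZ, Z), Z))
  →1  mul(S(add(SZ, add(SZ, Z))), add(add(SSSZ, Z), Z))
  →2  add(add(add(SSSZ, Z), Z), mul(add(SZ, add(SZ, Z)), add(add(SSSZ, Z), Z)))
  →3  add(add(S(add(SSZ, Z)), Z), mul(add(SZ, add(SZ, Z)), add(add(SSSZ, Z), Z)))
  →4  add(S(add(add(SSZ, Z), Z)), mul(add(SZ, add(SZ, Z)), add(add(SSSZ, Z), Z)))
  →5  S(add(add(add(SSZ, Z), Z), mul(add(SZ, add(SZ, Z)), add(add(SSSZ, Z), Z))))
  →6  S(add(add(S(add(SZ, Z)), Z), mul(add(SZ, add(SZ, Z)), add(add(SSSZ, Z), Z))))
  →7  S(add(S(add(add(SZ, Z), Z)), mul(add(SZ, add(SZ, Z)), add(add(SSSZ, Z), Z))))
  →8  S(S(add(add(add(SZ, Z), Z), mul(add(SZ, add(SZ, Z)), add(add(SSSZ, Z), Z)))))
  →9  S(S(add(add(S(add(Z, Z)), Z), mul(add(SZ, add(SZ, Z)), add(add(SSSZ, Z), Z)))))
  →10  S(S(add(S(add(add(Z, Z), Z)), mul(add(SZ, add(SZ, Z)), add(add(SSSZ, Z), Z)))))
  →11  S(S(S(add(add(add(Z, Z), Z), mul(add(SZ, add(SZ, Z)), add(add(SSSZ, Z), Z))))))
  →12  S(S(S(add(add(Z, Z), mul(add(SZ, add(SZ, Z)), add(add(SSSZ, Z), Z))))))
  →13  S(S(S(add(Z, mul(add(SZ, add(SZ, Z)), add(add(SSSZ, Z), Z))))))
  →14  S(S(S(mul(add(SZ, add(SZ, Z)), add(add(SSSZ, Z), Z)))))
  →15  S(S(S(mul(S(add(Z, add(SZ, Z))), add(add(SSSZ, Z), Z)))))
  →16  S(S(S(add(add(add(SSSZ, Z), Z), mul(add(Z, add(SZ, Z)), add(add(SSSZ, Z), Z))))))
  →17  S(S(S(add(add(S(add(SSZ, Z)), Z), mul(add(Z, add(SZ, Z)), add(add(SSSZ, Z), Z))))))
  →18  S(S(S(add(S(add(add(SSZ, Z), Z)), mul(add(Z, add(SZ, Z)), add(add(SSSZ, Z), Z))))))
  →19  S(S(S(S(add(add(add(SSZ, Z), Z), mul(add(Z, add(SZ, Z)), add(add(SSSZ, Z), Z)))))))
  →20  S(S(S(S(add(add(S(add(SZ, Z)), Z), mul(add(Z, add(SZ, Z)), add(add(SSSZ, Z), Z)))))))
  →21  S(S(S(S(add(S(add(add(SZ, Z), Z)), mul(add(Z, add(SZ, Z)), add(add(SSSZ, Z), Z)))))))
  →22  S(S(S(S(S(add(add(add(SZ, Z), Z), mul(add(Z, add(SZ, Z)), add(add(SSSZ, Z), Z))))))))
  →23  S(S(S(S(S(add(add(S(add(Z, Z)), Z), mul(add(Z, add(SZ, Z)), add(add(SSSZ, Z), Z))))))))
  →24  S(S(S(S(S(add(S(add(add(Z, Z), Z)), mul(add(Z, add(SZ, Z)), add(add(SSSZ, Z), Z))))))))
  →25  S(S(S(S(S(S(add(add(add(Z, Z), Z), mul(add(Z, add(SZ, Z)), add(add(SSSZ, Z), Z)))))))))
  →26  S(S(S(S(S(S(add(add(Z, Z), mul(add(Z, add(SZ, Z)), add(add(SSSZ, Z), Z)))))))))
  →27  S(S(S(S(S(S(add(Z, mul(add(Z, add(SZ, Z)), add(add(SSSZ, Z), Z)))))))))
  →28  S(S(S(S(S(S(mul(add(Z, add(SZ, Z)), add(add(SSSZ, Z), Z))))))))
  →29  S(S(S(S(S(S(mul(add(SZ, Z), add(add(SSSZ, Z), Z))))))))
  →30  S(S(S(S(S(S(mul(S(add(Z, Z)), add(add(SSSZ, Z), Z))))))))
  →31  S(S(S(S(S(S(add(add(add(SSSZ, Z), Z), mul(add(Z, Z), add(add(SSSZ, Z), Z)))))))))
  →32  S(S(S(S(S(S(add(add(S(add(SSZ, Z)), Z), mul(add(Z, Z), add(add(SSSZ, Z), Z)))))))))
  →33  S(S(S(S(S(S(add(S(add(add(SSZ, Z), Z)), mul(add(Z, Z), add(add(SSSZ, Z), Z)))))))))
  →34  S(S(S(S(S(S(S(add(add(add(SSZ, Z), Z), mul(add(Z, Z), add(add(SSSZ, Z), Z))))))))))

Answer: NO — after 34 steps the term is S(S(S(S(S(S(S(add(add(add(SSZ, Z), Z), mul(add(Z, Z), add(add(SSSZ, Z), Z)))))))))), not yet normal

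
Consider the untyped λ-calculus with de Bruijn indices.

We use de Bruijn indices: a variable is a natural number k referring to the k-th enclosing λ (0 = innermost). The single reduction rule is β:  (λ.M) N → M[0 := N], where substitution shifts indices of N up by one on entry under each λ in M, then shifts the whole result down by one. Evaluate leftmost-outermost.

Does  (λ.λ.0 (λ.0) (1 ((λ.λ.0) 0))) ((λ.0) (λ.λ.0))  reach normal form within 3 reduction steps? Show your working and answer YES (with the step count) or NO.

Answer: YES — reaches normal form λ.0 (λ.0) (λ.0) in 3 ≤ 3 steps

Working:
  start: (λ.λ.0 (λ.0) (1 ((λ.λ.0) 0))) ((λ.0) (λ.λ.0))
  step 1: λ.0 (λ.0) ((λ.0) (λ.λ.0) ((λ.λ.0) 0))
  step 2: λ.0 (λ.0) ((λ.λ.0) ((λ.λ.0) 0))
  step 3: λ.0 (λ.0) (λ.0)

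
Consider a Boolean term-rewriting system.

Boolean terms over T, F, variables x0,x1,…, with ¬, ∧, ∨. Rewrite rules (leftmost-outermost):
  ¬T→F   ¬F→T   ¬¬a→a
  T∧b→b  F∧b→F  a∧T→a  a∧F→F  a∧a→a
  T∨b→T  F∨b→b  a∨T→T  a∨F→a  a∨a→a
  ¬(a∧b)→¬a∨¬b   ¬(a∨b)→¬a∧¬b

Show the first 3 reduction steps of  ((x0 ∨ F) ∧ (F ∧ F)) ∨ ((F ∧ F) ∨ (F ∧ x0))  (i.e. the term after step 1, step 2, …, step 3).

  start: ((x0 ∨ F) ∧ (F ∧ F)) ∨ ((F ∧ F) ∨ (F ∧ x0))
  →1  (x0 ∧ (F ∧ F)) ∨ ((F ∧ F) ∨ (F ∧ x0))
  →2  (x0 ∧ F) ∨ ((F ∧ F) ∨ (F ∧ x0))
  →3  F ∨ ((F ∧ F) ∨ (F ∧ x0))

Answer: after 3 steps: F ∨ ((F ∧ F) ∨ (F ∧ x0))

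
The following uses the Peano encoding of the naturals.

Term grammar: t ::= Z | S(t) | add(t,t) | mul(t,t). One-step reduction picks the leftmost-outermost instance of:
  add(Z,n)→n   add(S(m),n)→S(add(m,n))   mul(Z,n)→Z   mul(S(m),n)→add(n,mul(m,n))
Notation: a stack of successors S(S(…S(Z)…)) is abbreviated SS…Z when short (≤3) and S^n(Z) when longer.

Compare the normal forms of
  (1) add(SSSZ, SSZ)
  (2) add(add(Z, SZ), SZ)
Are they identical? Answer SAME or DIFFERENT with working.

Term A:
  start: add(SSSZ, SSZ)
  →1  S(add(SSZ, SSZ))
  →2  S(S(add(SZ, SSZ)))
  →3  S(S(S(add(Z, SSZ))))
  →4  S^5(Z)

Term B:
  start: add(add(Z, SZ), SZ)
  →1  add(SZ, SZ)
  →2  S(add(Z, SZ))
  →3  SSZ

Answer: DIFFERENT — A ⇓ S^5(Z), B ⇓ SSZ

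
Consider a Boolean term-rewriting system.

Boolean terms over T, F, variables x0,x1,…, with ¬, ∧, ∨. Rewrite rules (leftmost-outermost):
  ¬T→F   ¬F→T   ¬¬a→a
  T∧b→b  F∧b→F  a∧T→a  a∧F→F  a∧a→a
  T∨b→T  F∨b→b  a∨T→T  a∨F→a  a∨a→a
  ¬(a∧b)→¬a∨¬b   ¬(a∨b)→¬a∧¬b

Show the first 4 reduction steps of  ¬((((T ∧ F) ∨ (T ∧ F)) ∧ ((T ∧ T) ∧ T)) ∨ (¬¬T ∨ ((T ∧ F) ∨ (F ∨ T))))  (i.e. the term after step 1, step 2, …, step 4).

  start: ¬((((T ∧ F) ∨ (T ∧ F)) ∧ ((T ∧ T) ∧ T)) ∨ (¬¬T ∨ ((T ∧ F) ∨ (F ∨ T))))
  →1  ¬(((T ∧ F) ∨ (T ∧ F)) ∧ ((T ∧ T) ∧ T)) ∧ ¬(¬¬T ∨ ((T ∧ F) ∨ (F ∨ T)))
  →2  (¬((T ∧ F) ∨ (T ∧ F)) ∨ ¬((T ∧ T) ∧ T)) ∧ ¬(¬¬T ∨ ((T ∧ F) ∨ (F ∨ T)))
  →3  ((¬(T ∧ F) ∧ ¬(T ∧ F)) ∨ ¬((T ∧ T) ∧ T)) ∧ ¬(¬¬T ∨ ((T ∧ F) ∨ (F ∨ T)))
  →4  (¬(T ∧ F) ∨ ¬((T ∧ T) ∧ T)) ∧ ¬(¬¬T ∨ ((T ∧ F) ∨ (F ∨ T)))

Answer: after 4 steps: (¬(T ∧ F) ∨ ¬((T ∧ T) ∧ T)) ∧ ¬(¬¬T ∨ ((T ∧ F) ∨ (F ∨ T)))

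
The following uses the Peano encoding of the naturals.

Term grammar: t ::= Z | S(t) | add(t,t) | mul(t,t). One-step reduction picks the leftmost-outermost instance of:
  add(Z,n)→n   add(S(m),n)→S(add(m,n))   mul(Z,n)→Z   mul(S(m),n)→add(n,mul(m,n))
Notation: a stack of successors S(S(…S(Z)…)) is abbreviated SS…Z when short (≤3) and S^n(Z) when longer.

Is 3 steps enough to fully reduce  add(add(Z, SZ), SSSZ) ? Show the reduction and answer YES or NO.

Answer: YES — reaches normal form S^4(Z) in 3 ≤ 3 steps

Working:
  start: add(add(Z, SZ), SSSZ)
  →1  add(SZ, SSSZ)
  →2  S(add(Z, SSSZ))
  →3  S^4(Z)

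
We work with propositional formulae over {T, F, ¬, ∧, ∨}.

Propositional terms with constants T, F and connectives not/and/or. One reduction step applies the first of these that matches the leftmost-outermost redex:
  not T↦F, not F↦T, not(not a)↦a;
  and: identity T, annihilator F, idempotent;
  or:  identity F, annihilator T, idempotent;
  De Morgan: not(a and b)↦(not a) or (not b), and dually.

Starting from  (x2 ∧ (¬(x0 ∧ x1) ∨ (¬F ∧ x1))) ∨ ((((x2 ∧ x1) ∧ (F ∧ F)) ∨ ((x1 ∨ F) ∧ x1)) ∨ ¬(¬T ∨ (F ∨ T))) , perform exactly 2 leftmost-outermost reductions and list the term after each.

  start: (x2 ∧ (¬(x0 ∧ x1) ∨ (¬F ∧ x1))) ∨ ((((x2 ∧ x1) ∧ (F ∧ F)) ∨ ((x1 ∨ F) ∧ x1)) ∨ ¬(¬T ∨ (F ∨ T)))
  →1  (x2 ∧ ((¬x0 ∨ ¬x1) ∨ (¬F ∧ x1))) ∨ ((((x2 ∧ x1) ∧ (F ∧ F)) ∨ ((x1 ∨ F) ∧ x1)) ∨ ¬(¬T ∨ (F ∨ T)))
  →2  (x2 ∧ ((¬x0 ∨ ¬x1) ∨ (T ∧ x1))) ∨ ((((x2 ∧ x1) ∧ (F ∧ F)) ∨ ((x1 ∨ F) ∧ x1)) ∨ ¬(¬T ∨ (F ∨ T)))

Answer: after 2 steps: (x2 ∧ ((¬x0 ∨ ¬x1) ∨ (T ∧ x1))) ∨ ((((x2 ∧ x1) ∧ (F ∧ F)) ∨ ((x1 ∨ F) ∧ x1)) ∨ ¬(¬T ∨ (F ∨ T)))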